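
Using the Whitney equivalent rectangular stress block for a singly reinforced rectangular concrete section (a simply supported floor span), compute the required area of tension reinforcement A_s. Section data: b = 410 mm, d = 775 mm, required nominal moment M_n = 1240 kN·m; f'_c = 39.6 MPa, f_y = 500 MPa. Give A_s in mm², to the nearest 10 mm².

With M_n = 0.85 f'_c a b (d − a/2), solve the quadratic for a:
a = d − √(d² − 2M_n/(0.85 f'_c b)) = 775 − √(775² − 2 × 1240×10⁶/(0.85 × 39.6 × 410)) = 126.21 mm.
A_s = 0.85 f'_c a b / f_y = 0.85 × 39.6 × 126.21 × 410 / 500 = 3483.5 mm².

A_s ≈ 3480 mm²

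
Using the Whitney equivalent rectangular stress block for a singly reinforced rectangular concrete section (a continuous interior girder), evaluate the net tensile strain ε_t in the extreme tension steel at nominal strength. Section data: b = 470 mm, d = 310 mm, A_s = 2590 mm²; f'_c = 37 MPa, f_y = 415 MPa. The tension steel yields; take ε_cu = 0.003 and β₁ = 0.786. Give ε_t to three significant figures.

a = A_s f_y/(0.85 f'_c b) = 72.72 mm.
β₁ = 0.786, so c = a/β₁ = 72.72/0.786 = 92.52 mm.
From the linear strain diagram with ε_cu = 0.003: ε_t = 0.003 (d − c)/c = 0.003 × (310 − 92.52)/92.52 = 0.00705.
Since ε_t ≥ 0.005, the section is tension-controlled.

ε_t ≈ 0.00705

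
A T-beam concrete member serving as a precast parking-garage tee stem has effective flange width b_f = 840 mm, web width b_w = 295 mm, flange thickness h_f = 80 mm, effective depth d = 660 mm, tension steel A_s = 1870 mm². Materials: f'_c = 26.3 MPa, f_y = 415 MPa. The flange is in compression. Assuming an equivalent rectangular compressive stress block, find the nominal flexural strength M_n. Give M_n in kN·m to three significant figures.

M_n ≈ 496 kN·m

Tension: T = A_s f_y = 1870 × 415 = 776050 N.
Try a within the flange: a = T/(0.85 f'_c b_f) = 776050/(0.85 × 26.3 × 840) = 41.33 mm.
Since a = 41.33 ≤ h_f = 80 mm, the stress block lies entirely in the flange; analyse as a rectangular beam of width b_f.
M_n = T(d − a/2) = 776050 × (660 − 20.665) = 496.16 × 10⁶ N·mm.
M_n = 496.16 kN·m.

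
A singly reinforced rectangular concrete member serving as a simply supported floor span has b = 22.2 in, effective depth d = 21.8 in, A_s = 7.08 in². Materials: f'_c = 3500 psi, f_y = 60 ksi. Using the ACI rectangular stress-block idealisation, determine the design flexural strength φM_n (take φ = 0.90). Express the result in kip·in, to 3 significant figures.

T = A_s f_y = 7.08 × 60 = 424.8 kips.
a = T/(0.85 f'_c b) = 424.8/(0.85 × 3.5 × 22.2) = 6.432 in.
M_n = T(d − a/2) = 424.8 × (21.8 − 3.216) = 7894.5 kip·in.
φM_n = 0.90 × 7894.5 = 7105.1 kip·in.

φM_n ≈ 7110 kip·in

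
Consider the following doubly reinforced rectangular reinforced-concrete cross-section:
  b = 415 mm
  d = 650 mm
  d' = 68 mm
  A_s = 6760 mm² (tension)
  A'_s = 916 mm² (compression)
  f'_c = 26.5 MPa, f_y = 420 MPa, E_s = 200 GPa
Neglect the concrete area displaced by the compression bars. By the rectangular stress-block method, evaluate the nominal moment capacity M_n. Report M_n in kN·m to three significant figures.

M_n ≈ 1500 kN·m

Assume both tension and compression steel yield.
Net tension couple steel: A_s − A'_s = 5844 mm².
a = (A_s − A'_s) f_y / (0.85 f'_c b) = 2454480/(0.85 × 26.5 × 415) = 262.57 mm.
c = a/β₁ = 262.57/0.85 = 308.91 mm; ε'_s = 0.003(c − d')/c = 0.0023 ≥ f_y/E_s = 0.0021, so compression steel does yield.
M_n = (A_s − A'_s) f_y (d − a/2) + A'_s f_y (d − d') = [2454480 × (650 − 131.285) + 384720 × (650 − 68)] × 10⁻⁶ = 1273.18 + 223.91 = 1497.09 kN·m.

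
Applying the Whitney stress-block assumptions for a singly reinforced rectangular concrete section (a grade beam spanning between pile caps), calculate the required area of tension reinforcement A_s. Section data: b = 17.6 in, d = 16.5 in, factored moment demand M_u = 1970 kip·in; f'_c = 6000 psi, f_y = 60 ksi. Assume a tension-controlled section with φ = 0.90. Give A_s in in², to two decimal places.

M_n = M_u/φ = 1970/0.90 = 2188.89 kip·in.
From M_n = 0.85 f'_c a b (d − a/2):
a = d − √(d² − 2M_n/(0.85 f'_c b)) = 16.5 − √(16.5² − 2 × 2188.89/(0.85 × 6 × 17.6)) = 1.551 in.
A_s = 0.85 f'_c a b / f_y = 0.85 × 6 × 1.551 × 17.6 / 60 = 2.320 in².

A_s ≈ 2.32 in²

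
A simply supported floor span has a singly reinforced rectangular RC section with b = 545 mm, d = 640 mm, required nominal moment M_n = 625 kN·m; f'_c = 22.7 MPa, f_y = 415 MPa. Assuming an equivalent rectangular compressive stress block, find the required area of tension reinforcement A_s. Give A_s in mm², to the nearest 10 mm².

A_s ≈ 2550 mm²

With M_n = 0.85 f'_c a b (d − a/2), solve the quadratic for a:
a = d − √(d² − 2M_n/(0.85 f'_c b)) = 640 − √(640² − 2 × 625×10⁶/(0.85 × 22.7 × 545)) = 100.81 mm.
A_s = 0.85 f'_c a b / f_y = 0.85 × 22.7 × 100.81 × 545 / 415 = 2554.4 mm².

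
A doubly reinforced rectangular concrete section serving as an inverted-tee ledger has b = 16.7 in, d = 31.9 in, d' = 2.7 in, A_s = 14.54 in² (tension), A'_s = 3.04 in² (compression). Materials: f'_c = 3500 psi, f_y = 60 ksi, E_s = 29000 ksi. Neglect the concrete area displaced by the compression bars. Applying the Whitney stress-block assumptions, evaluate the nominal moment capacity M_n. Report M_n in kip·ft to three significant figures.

M_n ≈ 1880 kip·ft

Assume both steels yield.
a = (A_s − A'_s) f_y/(0.85 f'_c b) = (14.54 − 3.04) × 60/(0.85 × 3.5 × 16.7) = 13.888 in.
c = a/β₁ = 13.888/0.85 = 16.339 in; ε'_s = 0.003(c − d')/c = 0.0025 ≥ ε_y = 0.0021, so the compression steel yields.
M_n = (A_s − A'_s) f_y (d − a/2) + A'_s f_y (d − d') = 690 × (31.9 − 6.944) + 182.4 × (31.9 − 2.7) = 17219.6 + 5326.1 = 22545.7 kip·in = 22545.7/12 = 1878.81 kip·ft.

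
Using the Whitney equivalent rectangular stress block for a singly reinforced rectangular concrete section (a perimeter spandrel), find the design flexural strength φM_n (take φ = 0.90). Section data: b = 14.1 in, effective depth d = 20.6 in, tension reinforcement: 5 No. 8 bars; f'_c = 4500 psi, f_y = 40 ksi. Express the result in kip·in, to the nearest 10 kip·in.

A_s = 5 × 0.79 = 3.95 in².
T = A_s f_y = 3.95 × 40 = 158 kips.
a = T/(0.85 f'_c b) = 158/(0.85 × 4.5 × 14.1) = 2.930 in.
M_n = T(d − a/2) = 158 × (20.6 − 1.465) = 3023.3 kip·in.
φM_n = 0.90 × 3023.3 = 2721.0 kip·in.

φM_n ≈ 2720 kip·in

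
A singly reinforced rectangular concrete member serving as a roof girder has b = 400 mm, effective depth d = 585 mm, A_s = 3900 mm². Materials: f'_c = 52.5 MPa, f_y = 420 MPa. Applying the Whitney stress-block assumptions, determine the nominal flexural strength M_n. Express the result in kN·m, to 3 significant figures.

M_n ≈ 883 kN·m

T = A_s f_y = 3900 × 420 = 1638000 N = 1638 kN.
From C = T: a = T/(0.85 f'_c b) = 1638000/(0.85 × 52.5 × 400) = 91.76 mm.
M_n = T(d − a/2) = 1638 kN × (585 − 45.88) mm = 883.08 kN·m.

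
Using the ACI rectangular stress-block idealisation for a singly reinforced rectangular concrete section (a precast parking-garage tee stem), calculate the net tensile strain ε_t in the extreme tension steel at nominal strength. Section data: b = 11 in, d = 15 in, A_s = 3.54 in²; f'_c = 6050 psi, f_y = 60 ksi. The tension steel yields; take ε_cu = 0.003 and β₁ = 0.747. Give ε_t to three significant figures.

a = A_s f_y/(0.85 f'_c b) = 3.755 in.
β₁ = 0.747, so c = a/β₁ = 3.755/0.747 = 5.027 in.
From the linear strain diagram with ε_cu = 0.003: ε_t = 0.003 (d − c)/c = 0.003 × (15 − 5.027)/5.027 = 0.00595.
Since ε_t ≥ 0.005, the section is tension-controlled.

ε_t ≈ 0.00595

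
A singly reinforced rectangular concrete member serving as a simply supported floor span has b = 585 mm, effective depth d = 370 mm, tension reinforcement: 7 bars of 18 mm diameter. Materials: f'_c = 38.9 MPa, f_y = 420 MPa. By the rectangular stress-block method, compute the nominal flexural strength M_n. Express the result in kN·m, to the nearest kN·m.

M_n ≈ 262 kN·m

A_s = 7 × 254 = 1778 mm².
T = A_s f_y = 1778 × 420 = 746760 N = 746.76 kN.
From C = T: a = T/(0.85 f'_c b) = 746760/(0.85 × 38.9 × 585) = 38.61 mm.
M_n = T(d − a/2) = 746.76 kN × (370 − 19.305) mm = 261.88 kN·m.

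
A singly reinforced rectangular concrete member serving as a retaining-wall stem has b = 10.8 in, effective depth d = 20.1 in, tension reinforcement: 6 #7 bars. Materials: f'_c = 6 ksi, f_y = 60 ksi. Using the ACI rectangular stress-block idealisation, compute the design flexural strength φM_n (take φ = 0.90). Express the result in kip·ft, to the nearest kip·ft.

φM_n ≈ 294 kip·ft

A_s = 6 × 0.6 = 3.6 in².
T = A_s f_y = 3.6 × 60 = 216 kips.
a = T/(0.85 f'_c b) = 216/(0.85 × 6 × 10.8) = 3.922 in.
M_n = T(d − a/2) = 216 × (20.1 − 1.961) = 3918.0 kip·in = 3918.0/12 = 326.50 kip·ft.
φM_n = 0.90 × 326.50 = 293.85 kip·ft.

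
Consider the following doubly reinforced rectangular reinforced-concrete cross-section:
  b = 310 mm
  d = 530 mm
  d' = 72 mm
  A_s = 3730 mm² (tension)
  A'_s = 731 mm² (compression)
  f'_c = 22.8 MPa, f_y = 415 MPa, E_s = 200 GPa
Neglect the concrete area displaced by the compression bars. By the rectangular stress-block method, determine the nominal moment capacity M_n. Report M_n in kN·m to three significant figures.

Assume both tension and compression steel yield.
Net tension couple steel: A_s − A'_s = 2999 mm².
a = (A_s − A'_s) f_y / (0.85 f'_c b) = 1244585/(0.85 × 22.8 × 310) = 207.16 mm.
c = a/β₁ = 207.16/0.85 = 243.72 mm; ε'_s = 0.003(c − d')/c = 0.0021 ≥ f_y/E_s = 0.0021, so compression steel does yield.
M_n = (A_s − A'_s) f_y (d − a/2) + A'_s f_y (d − d') = [1244585 × (530 − 103.58) + 303365 × (530 − 72)] × 10⁻⁶ = 530.72 + 138.94 = 669.66 kN·m.

M_n ≈ 670 kN·m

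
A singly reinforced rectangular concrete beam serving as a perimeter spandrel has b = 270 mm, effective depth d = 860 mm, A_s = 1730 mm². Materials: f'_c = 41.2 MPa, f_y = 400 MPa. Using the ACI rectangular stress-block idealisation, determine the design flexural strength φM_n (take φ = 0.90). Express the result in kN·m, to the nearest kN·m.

T = A_s f_y = 1730 × 400 = 692000 N = 692 kN.
From C = T: a = T/(0.85 f'_c b) = 692000/(0.85 × 41.2 × 270) = 73.19 mm.
M_n = T(d − a/2) = 692 kN × (860 − 36.595) mm = 569.80 kN·m.
φM_n = 0.90 × 569.80 = 512.82 kN·m.

φM_n ≈ 513 kN·m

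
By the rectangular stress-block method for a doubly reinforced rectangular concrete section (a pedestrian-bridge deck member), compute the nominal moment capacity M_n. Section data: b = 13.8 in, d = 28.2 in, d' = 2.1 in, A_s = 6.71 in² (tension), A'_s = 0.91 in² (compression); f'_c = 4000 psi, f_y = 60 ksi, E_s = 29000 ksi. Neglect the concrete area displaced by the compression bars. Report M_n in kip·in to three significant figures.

M_n ≈ 9950 kip·in

Assume both steels yield.
a = (A_s − A'_s) f_y/(0.85 f'_c b) = (6.71 − 0.91) × 60/(0.85 × 4 × 13.8) = 7.417 in.
c = a/β₁ = 7.417/0.85 = 8.726 in; ε'_s = 0.003(c − d')/c = 0.0023 ≥ ε_y = 0.0021, so the compression steel yields.
M_n = (A_s − A'_s) f_y (d − a/2) + A'_s f_y (d − d') = 348 × (28.2 − 3.7085) + 54.6 × (28.2 − 2.1) = 8523.0 + 1425.1 = 9948.1 kip·in.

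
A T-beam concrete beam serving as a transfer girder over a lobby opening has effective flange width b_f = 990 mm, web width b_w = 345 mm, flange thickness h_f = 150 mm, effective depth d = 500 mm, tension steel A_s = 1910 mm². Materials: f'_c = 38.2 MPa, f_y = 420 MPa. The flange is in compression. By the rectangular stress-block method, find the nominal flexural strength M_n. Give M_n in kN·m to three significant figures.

Tension: T = A_s f_y = 1910 × 420 = 802200 N.
Try a within the flange: a = T/(0.85 f'_c b_f) = 802200/(0.85 × 38.2 × 990) = 24.96 mm.
Since a = 24.96 ≤ h_f = 150 mm, the stress block lies entirely in the flange; analyse as a rectangular beam of width b_f.
M_n = T(d − a/2) = 802200 × (500 − 12.48) = 391.09 × 10⁶ N·mm.
M_n = 391.09 kN·m.

M_n ≈ 391 kN·m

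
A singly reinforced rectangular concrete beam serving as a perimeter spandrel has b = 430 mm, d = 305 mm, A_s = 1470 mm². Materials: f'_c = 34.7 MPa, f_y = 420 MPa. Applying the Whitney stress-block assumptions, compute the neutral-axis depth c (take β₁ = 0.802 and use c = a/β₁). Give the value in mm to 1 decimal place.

T = A_s f_y = 1470 × 420 = 617400 N = 617.4 kN.
Setting C = 0.85 f'_c a b equal to T: a = 617400/(0.85 × 34.7 × 430) = 48.680 mm.
With β₁ = 0.802, c = a/β₁ = 48.680/0.802 = 60.7 mm.

c ≈ 60.7 mm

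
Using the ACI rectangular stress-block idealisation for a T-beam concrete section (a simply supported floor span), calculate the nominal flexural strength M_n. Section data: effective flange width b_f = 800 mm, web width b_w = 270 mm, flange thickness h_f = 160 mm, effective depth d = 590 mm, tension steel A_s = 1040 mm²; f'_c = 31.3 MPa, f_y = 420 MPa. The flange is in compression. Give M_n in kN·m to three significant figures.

M_n ≈ 253 kN·m

Tension: T = A_s f_y = 1040 × 420 = 436800 N.
Try a within the flange: a = T/(0.85 f'_c b_f) = 436800/(0.85 × 31.3 × 800) = 20.52 mm.
Since a = 20.52 ≤ h_f = 160 mm, the stress block lies entirely in the flange; analyse as a rectangular beam of width b_f.
M_n = T(d − a/2) = 436800 × (590 − 10.26) = 253.23 × 10⁶ N·mm.
M_n = 253.23 kN·m.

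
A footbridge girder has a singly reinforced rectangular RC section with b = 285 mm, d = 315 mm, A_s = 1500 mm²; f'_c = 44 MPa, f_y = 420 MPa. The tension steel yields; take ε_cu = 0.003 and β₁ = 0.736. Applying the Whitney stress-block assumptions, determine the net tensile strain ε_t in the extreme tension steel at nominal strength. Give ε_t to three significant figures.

a = A_s f_y/(0.85 f'_c b) = 59.10 mm.
β₁ = 0.736, so c = a/β₁ = 59.10/0.736 = 80.30 mm.
From the linear strain diagram with ε_cu = 0.003: ε_t = 0.003 (d − c)/c = 0.003 × (315 − 80.30)/80.30 = 0.00877.
Since ε_t ≥ 0.005, the section is tension-controlled.

ε_t ≈ 0.00877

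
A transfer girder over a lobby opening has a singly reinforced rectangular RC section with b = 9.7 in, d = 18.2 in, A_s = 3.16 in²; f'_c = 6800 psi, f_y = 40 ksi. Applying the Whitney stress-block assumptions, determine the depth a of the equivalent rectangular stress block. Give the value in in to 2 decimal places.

T = A_s f_y = 3.16 × 40 = 126.4 kips.
a = T/(0.85 f'_c b) = 126.4/(0.85 × 6.8 × 9.7) = 2.25 in.

a ≈ 2.25 in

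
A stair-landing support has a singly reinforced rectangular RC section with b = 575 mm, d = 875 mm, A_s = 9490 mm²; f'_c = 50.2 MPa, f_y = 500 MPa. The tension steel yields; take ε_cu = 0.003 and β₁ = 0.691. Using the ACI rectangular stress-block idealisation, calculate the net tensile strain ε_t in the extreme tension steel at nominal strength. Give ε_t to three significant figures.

ε_t ≈ 0.00638

a = A_s f_y/(0.85 f'_c b) = 193.40 mm.
β₁ = 0.691, so c = a/β₁ = 193.40/0.691 = 279.88 mm.
From the linear strain diagram with ε_cu = 0.003: ε_t = 0.003 (d − c)/c = 0.003 × (875 − 279.88)/279.88 = 0.00638.
Since ε_t ≥ 0.005, the section is tension-controlled.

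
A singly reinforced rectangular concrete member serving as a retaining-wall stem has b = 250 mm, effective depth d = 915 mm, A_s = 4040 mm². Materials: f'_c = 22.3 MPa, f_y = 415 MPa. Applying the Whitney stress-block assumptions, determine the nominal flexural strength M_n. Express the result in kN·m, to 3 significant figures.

M_n ≈ 1240 kN·m

T = A_s f_y = 4040 × 415 = 1676600 N = 1676.6 kN.
From C = T: a = T/(0.85 f'_c b) = 1676600/(0.85 × 22.3 × 250) = 353.81 mm.
M_n = T(d − a/2) = 1676.6 kN × (915 − 176.905) mm = 1237.49 kN·m.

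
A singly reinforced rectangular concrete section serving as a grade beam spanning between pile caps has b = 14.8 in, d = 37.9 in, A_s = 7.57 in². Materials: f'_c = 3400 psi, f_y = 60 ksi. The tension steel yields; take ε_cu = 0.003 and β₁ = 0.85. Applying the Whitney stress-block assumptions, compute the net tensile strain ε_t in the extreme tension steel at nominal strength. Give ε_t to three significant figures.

a = A_s f_y/(0.85 f'_c b) = 10.619 in.
β₁ = 0.85, so c = a/β₁ = 10.619/0.85 = 12.493 in.
From the linear strain diagram with ε_cu = 0.003: ε_t = 0.003 (d − c)/c = 0.003 × (37.9 − 12.493)/12.493 = 0.00610.
Since ε_t ≥ 0.005, the section is tension-controlled.

ε_t ≈ 0.00610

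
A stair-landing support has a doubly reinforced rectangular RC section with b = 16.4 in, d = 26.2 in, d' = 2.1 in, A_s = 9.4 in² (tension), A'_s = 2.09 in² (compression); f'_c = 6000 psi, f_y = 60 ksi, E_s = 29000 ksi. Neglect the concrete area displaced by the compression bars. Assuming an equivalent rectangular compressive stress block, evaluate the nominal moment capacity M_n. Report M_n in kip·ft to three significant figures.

Assume both steels yield.
a = (A_s − A'_s) f_y/(0.85 f'_c b) = (9.4 − 2.09) × 60/(0.85 × 6 × 16.4) = 5.244 in.
c = a/β₁ = 5.244/0.75 = 6.992 in; ε'_s = 0.003(c − d')/c = 0.0021 ≥ ε_y = 0.0021, so the compression steel yields.
M_n = (A_s − A'_s) f_y (d − a/2) + A'_s f_y (d − d') = 438.6 × (26.2 − 2.622) + 125.4 × (26.2 − 2.1) = 10341.3 + 3022.1 = 13363.4 kip·in = 13363.4/12 = 1113.62 kip·ft.

M_n ≈ 1110 kip·ft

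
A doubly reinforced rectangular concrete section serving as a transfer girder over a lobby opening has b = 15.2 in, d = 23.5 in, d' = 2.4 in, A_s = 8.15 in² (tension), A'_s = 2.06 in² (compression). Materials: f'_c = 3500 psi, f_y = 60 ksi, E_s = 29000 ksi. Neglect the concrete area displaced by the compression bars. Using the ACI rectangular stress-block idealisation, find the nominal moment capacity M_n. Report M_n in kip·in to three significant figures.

Assume both steels yield.
a = (A_s − A'_s) f_y/(0.85 f'_c b) = (8.15 − 2.06) × 60/(0.85 × 3.5 × 15.2) = 8.080 in.
c = a/β₁ = 8.080/0.85 = 9.506 in; ε'_s = 0.003(c − d')/c = 0.0022 ≥ ε_y = 0.0021, so the compression steel yields.
M_n = (A_s − A'_s) f_y (d − a/2) + A'_s f_y (d − d') = 365.4 × (23.5 − 4.04) + 123.6 × (23.5 − 2.4) = 7110.7 + 2608.0 = 9718.7 kip·in.

M_n ≈ 9720 kip·in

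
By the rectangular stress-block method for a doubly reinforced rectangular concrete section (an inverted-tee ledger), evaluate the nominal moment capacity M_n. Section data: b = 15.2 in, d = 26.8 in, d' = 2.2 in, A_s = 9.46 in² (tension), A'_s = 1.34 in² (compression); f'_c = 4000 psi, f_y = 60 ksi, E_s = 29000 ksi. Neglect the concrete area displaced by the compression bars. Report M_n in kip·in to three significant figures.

Assume both steels yield.
a = (A_s − A'_s) f_y/(0.85 f'_c b) = (9.46 − 1.34) × 60/(0.85 × 4 × 15.2) = 9.427 in.
c = a/β₁ = 9.427/0.85 = 11.091 in; ε'_s = 0.003(c − d')/c = 0.0024 ≥ ε_y = 0.0021, so the compression steel yields.
M_n = (A_s − A'_s) f_y (d − a/2) + A'_s f_y (d − d') = 487.2 × (26.8 − 4.7135) + 80.4 × (26.8 − 2.2) = 10760.5 + 1977.8 = 12738.3 kip·in.

M_n ≈ 12700 kip·in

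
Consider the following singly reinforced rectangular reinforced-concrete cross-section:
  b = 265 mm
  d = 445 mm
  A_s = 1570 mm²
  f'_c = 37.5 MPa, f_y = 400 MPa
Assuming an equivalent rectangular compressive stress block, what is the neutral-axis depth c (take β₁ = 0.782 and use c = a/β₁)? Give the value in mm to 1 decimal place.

c ≈ 95.1 mm

T = A_s f_y = 1570 × 400 = 628000 N = 628 kN.
Setting C = 0.85 f'_c a b equal to T: a = 628000/(0.85 × 37.5 × 265) = 74.347 mm.
With β₁ = 0.782, c = a/β₁ = 74.347/0.782 = 95.1 mm.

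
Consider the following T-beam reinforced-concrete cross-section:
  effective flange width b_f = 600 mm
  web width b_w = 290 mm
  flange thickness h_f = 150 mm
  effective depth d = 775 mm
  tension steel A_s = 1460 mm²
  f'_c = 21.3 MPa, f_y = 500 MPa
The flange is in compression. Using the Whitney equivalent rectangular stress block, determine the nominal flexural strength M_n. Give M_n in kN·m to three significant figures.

M_n ≈ 541 kN·m

Tension: T = A_s f_y = 1460 × 500 = 730000 N.
Try a within the flange: a = T/(0.85 f'_c b_f) = 730000/(0.85 × 21.3 × 600) = 67.20 mm.
Since a = 67.20 ≤ h_f = 150 mm, the stress block lies entirely in the flange; analyse as a rectangular beam of width b_f.
M_n = T(d − a/2) = 730000 × (775 − 33.6) = 541.22 × 10⁶ N·mm.
M_n = 541.22 kN·m.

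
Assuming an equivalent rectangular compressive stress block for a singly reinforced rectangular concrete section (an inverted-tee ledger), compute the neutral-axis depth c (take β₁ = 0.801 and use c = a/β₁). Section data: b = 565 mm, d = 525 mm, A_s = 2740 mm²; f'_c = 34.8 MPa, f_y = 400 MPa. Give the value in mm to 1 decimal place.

T = A_s f_y = 2740 × 400 = 1096000 N = 1096 kN.
Setting C = 0.85 f'_c a b equal to T: a = 1096000/(0.85 × 34.8 × 565) = 65.579 mm.
With β₁ = 0.801, c = a/β₁ = 65.579/0.801 = 81.9 mm.

c ≈ 81.9 mm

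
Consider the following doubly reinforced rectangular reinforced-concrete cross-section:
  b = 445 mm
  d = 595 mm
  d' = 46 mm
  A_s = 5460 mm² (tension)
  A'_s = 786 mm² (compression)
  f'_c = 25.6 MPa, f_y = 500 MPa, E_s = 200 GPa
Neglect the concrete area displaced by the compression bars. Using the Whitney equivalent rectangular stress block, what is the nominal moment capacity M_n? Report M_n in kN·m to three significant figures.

M_n ≈ 1320 kN·m

Assume both tension and compression steel yield.
Net tension couple steel: A_s − A'_s = 4674 mm².
a = (A_s − A'_s) f_y / (0.85 f'_c b) = 2337000/(0.85 × 25.6 × 445) = 241.35 mm.
c = a/β₁ = 241.35/0.85 = 283.94 mm; ε'_s = 0.003(c − d')/c = 0.0025 ≥ f_y/E_s = 0.0025, so compression steel does yield.
M_n = (A_s − A'_s) f_y (d − a/2) + A'_s f_y (d − d') = [2337000 × (595 − 120.675) + 393000 × (595 − 46)] × 10⁻⁶ = 1108.50 + 215.76 = 1324.26 kN·m.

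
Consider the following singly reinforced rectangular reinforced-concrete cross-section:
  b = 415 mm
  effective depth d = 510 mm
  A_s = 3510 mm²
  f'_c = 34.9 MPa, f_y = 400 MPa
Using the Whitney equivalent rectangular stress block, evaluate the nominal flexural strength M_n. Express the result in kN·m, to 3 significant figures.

T = A_s f_y = 3510 × 400 = 1404000 N = 1404 kN.
From C = T: a = T/(0.85 f'_c b) = 1404000/(0.85 × 34.9 × 415) = 114.04 mm.
M_n = T(d − a/2) = 1404 kN × (510 − 57.02) mm = 635.98 kN·m.

M_n ≈ 636 kN·m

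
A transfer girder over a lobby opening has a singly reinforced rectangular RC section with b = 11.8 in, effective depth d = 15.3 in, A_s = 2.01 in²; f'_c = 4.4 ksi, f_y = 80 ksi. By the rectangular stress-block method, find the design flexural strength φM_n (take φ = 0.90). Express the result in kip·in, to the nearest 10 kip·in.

φM_n ≈ 1950 kip·in

T = A_s f_y = 2.01 × 80 = 160.8 kips.
a = T/(0.85 f'_c b) = 160.8/(0.85 × 4.4 × 11.8) = 3.644 in.
M_n = T(d − a/2) = 160.8 × (15.3 − 1.822) = 2167.3 kip·in.
φM_n = 0.90 × 2167.3 = 1950.6 kip·in.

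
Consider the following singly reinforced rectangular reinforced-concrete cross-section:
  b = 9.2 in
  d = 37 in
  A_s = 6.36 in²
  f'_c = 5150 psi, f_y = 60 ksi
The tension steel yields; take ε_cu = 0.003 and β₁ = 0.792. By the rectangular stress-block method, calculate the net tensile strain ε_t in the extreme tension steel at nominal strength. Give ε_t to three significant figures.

ε_t ≈ 0.00628

a = A_s f_y/(0.85 f'_c b) = 9.475 in.
β₁ = 0.792, so c = a/β₁ = 9.475/0.792 = 11.963 in.
From the linear strain diagram with ε_cu = 0.003: ε_t = 0.003 (d − c)/c = 0.003 × (37 − 11.963)/11.963 = 0.00628.
Since ε_t ≥ 0.005, the section is tension-controlled.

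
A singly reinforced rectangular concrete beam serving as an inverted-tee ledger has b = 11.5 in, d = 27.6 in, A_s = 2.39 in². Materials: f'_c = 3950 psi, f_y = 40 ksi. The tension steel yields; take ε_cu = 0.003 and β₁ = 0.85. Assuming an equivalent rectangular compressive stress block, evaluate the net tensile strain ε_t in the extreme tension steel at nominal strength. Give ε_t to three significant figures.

a = A_s f_y/(0.85 f'_c b) = 2.476 in.
β₁ = 0.85, so c = a/β₁ = 2.476/0.85 = 2.913 in.
From the linear strain diagram with ε_cu = 0.003: ε_t = 0.003 (d − c)/c = 0.003 × (27.6 − 2.913)/2.913 = 0.0254.
Since ε_t ≥ 0.005, the section is tension-controlled.

ε_t ≈ 0.0254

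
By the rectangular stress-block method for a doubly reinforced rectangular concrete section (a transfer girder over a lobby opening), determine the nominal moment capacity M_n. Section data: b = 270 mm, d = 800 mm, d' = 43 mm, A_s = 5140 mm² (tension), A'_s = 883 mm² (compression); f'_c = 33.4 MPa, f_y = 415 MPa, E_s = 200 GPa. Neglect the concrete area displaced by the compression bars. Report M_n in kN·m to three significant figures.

Assume both tension and compression steel yield.
Net tension couple steel: A_s − A'_s = 4257 mm².
a = (A_s − A'_s) f_y / (0.85 f'_c b) = 1766655/(0.85 × 33.4 × 270) = 230.47 mm.
c = a/β₁ = 230.47/0.811 = 284.18 mm; ε'_s = 0.003(c − d')/c = 0.0025 ≥ f_y/E_s = 0.0021, so compression steel does yield.
M_n = (A_s − A'_s) f_y (d − a/2) + A'_s f_y (d − d') = [1766655 × (800 − 115.235) + 366445 × (800 − 43)] × 10⁻⁶ = 1209.74 + 277.40 = 1487.14 kN·m.

M_n ≈ 1490 kN·m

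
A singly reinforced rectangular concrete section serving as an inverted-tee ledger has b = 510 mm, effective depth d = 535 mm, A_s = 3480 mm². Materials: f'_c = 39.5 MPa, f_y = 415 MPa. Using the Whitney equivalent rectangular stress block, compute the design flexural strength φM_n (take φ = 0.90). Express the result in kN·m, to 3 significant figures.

T = A_s f_y = 3480 × 415 = 1444200 N = 1444.2 kN.
From C = T: a = T/(0.85 f'_c b) = 1444200/(0.85 × 39.5 × 510) = 84.34 mm.
M_n = T(d − a/2) = 1444.2 kN × (535 − 42.17) mm = 711.75 kN·m.
φM_n = 0.90 × 711.75 = 640.58 kN·m.

φM_n ≈ 641 kN·m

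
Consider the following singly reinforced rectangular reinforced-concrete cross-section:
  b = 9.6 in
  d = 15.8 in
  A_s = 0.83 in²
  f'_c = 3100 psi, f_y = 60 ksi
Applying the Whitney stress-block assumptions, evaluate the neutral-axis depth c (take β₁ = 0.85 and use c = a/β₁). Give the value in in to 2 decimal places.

c ≈ 2.32 in

T = A_s f_y = 0.83 × 60 = 49.8 kips.
a = T/(0.85 f'_c b) = 49.8/(0.85 × 3.1 × 9.6) = 1.9687 in.
With β₁ = 0.85, c = a/β₁ = 1.9687/0.85 = 2.32 in.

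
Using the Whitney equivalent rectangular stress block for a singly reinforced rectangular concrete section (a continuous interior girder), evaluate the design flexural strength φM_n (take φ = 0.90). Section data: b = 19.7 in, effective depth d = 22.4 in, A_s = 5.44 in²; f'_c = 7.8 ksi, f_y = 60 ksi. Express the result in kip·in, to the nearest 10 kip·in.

φM_n ≈ 6210 kip·in

T = A_s f_y = 5.44 × 60 = 326.4 kips.
a = T/(0.85 f'_c b) = 326.4/(0.85 × 7.8 × 19.7) = 2.499 in.
M_n = T(d − a/2) = 326.4 × (22.4 − 1.2495) = 6903.5 kip·in.
φM_n = 0.90 × 6903.5 = 6213.2 kip·in.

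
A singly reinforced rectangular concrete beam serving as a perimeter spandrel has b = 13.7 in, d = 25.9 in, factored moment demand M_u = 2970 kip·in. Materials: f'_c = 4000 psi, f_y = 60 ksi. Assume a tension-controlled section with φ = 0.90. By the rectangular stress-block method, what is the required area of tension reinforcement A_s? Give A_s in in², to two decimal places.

M_n = M_u/φ = 2970/0.90 = 3300 kip·in.
From M_n = 0.85 f'_c a b (d − a/2):
a = d − √(d² − 2M_n/(0.85 f'_c b)) = 25.9 − √(25.9² − 2 × 3300/(0.85 × 4 × 13.7)) = 2.897 in.
A_s = 0.85 f'_c a b / f_y = 0.85 × 4 × 2.897 × 13.7 / 60 = 2.249 in².

A_s ≈ 2.25 in²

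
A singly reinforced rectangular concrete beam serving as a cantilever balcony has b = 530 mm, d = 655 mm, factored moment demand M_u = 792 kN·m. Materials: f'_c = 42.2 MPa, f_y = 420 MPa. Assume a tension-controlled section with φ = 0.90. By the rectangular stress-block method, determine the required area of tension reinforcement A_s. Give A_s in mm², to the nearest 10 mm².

M_n = M_u/φ = 792/0.90 = 880 kN·m.
With M_n = 0.85 f'_c a b (d − a/2), solve the quadratic for a:
a = d − √(d² − 2M_n/(0.85 f'_c b)) = 655 − √(655² − 2 × 880×10⁶/(0.85 × 42.2 × 530)) = 74.96 mm.
A_s = 0.85 f'_c a b / f_y = 0.85 × 42.2 × 74.96 × 530 / 420 = 3393.0 mm².

A_s ≈ 3390 mm²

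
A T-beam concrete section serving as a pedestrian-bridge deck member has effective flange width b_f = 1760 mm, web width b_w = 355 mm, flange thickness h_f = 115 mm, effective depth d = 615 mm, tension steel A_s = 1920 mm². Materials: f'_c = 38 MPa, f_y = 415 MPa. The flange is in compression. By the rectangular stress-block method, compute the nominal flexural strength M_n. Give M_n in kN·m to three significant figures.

Tension: T = A_s f_y = 1920 × 415 = 796800 N.
Try a within the flange: a = T/(0.85 f'_c b_f) = 796800/(0.85 × 38 × 1760) = 14.02 mm.
Since a = 14.02 ≤ h_f = 115 mm, the stress block lies entirely in the flange; analyse as a rectangular beam of width b_f.
M_n = T(d − a/2) = 796800 × (615 − 7.01) = 484.45 × 10⁶ N·mm.
M_n = 484.45 kN·m.

M_n ≈ 484 kN·m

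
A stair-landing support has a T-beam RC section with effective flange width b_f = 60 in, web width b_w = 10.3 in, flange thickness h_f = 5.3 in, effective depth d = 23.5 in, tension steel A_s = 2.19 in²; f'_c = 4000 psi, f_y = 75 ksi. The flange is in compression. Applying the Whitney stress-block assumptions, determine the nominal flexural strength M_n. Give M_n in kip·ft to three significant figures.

M_n ≈ 316 kip·ft

Tension: T = A_s f_y = 2.19 × 75 = 164.25 kips.
Try a within the flange: a = T/(0.85 f'_c b_f) = 164.25/(0.85 × 4 × 60) = 0.805 in.
Since a = 0.805 ≤ h_f = 5.3 in, the stress block lies entirely in the flange; analyse as a rectangular beam of width b_f.
M_n = T(d − a/2) = 164.25 × (23.5 − 0.4025) = 3793.8 kip·in.
M_n = 3793.8/12 = 316.15 kip·ft.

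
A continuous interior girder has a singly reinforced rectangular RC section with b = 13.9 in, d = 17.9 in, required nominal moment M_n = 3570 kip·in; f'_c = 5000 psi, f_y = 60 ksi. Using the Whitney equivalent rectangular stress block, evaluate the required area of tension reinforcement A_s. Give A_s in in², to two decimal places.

A_s ≈ 3.72 in²

From M_n = 0.85 f'_c a b (d − a/2):
a = d − √(d² − 2M_n/(0.85 f'_c b)) = 17.9 − √(17.9² − 2 × 3570/(0.85 × 5 × 13.9)) = 3.774 in.
A_s = 0.85 f'_c a b / f_y = 0.85 × 5 × 3.774 × 13.9 / 60 = 3.716 in².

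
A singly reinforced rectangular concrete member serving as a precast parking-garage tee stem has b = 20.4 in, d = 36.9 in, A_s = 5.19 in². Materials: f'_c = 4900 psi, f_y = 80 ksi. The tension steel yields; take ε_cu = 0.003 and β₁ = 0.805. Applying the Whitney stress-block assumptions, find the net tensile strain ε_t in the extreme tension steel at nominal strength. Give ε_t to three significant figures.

ε_t ≈ 0.0152

a = A_s f_y/(0.85 f'_c b) = 4.887 in.
β₁ = 0.805, so c = a/β₁ = 4.887/0.805 = 6.071 in.
From the linear strain diagram with ε_cu = 0.003: ε_t = 0.003 (d − c)/c = 0.003 × (36.9 − 6.071)/6.071 = 0.0152.
Since ε_t ≥ 0.005, the section is tension-controlled.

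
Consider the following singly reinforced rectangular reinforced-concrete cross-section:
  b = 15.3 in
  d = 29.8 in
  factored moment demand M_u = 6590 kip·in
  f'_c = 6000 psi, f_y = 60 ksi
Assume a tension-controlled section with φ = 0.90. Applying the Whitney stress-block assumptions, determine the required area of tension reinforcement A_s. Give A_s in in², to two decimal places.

A_s ≈ 4.34 in²

M_n = M_u/φ = 6590/0.90 = 7322.22 kip·in.
From M_n = 0.85 f'_c a b (d − a/2):
a = d − √(d² − 2M_n/(0.85 f'_c b)) = 29.8 − √(29.8² − 2 × 7322.22/(0.85 × 6 × 15.3)) = 3.336 in.
A_s = 0.85 f'_c a b / f_y = 0.85 × 6 × 3.336 × 15.3 / 60 = 4.338 in².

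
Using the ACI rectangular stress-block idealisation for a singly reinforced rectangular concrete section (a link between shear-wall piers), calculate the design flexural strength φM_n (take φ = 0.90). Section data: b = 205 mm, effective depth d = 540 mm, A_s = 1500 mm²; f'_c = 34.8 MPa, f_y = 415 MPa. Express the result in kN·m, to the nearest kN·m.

T = A_s f_y = 1500 × 415 = 622500 N = 622.5 kN.
From C = T: a = T/(0.85 f'_c b) = 622500/(0.85 × 34.8 × 205) = 102.66 mm.
M_n = T(d − a/2) = 622.5 kN × (540 − 51.33) mm = 304.20 kN·m.
φM_n = 0.90 × 304.20 = 273.78 kN·m.

φM_n ≈ 274 kN·m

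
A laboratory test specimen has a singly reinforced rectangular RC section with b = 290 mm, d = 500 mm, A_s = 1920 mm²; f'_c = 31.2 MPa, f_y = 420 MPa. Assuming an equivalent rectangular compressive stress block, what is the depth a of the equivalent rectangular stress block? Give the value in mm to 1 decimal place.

a ≈ 104.9 mm

T = A_s f_y = 1920 × 420 = 806400 N = 806.4 kN.
Setting C = 0.85 f'_c a b equal to T: a = 806400/(0.85 × 31.2 × 290) = 104.9 mm.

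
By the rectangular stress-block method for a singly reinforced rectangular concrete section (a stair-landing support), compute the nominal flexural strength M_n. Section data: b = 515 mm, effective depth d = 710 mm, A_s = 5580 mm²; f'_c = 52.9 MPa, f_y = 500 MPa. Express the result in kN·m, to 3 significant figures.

T = A_s f_y = 5580 × 500 = 2790000 N = 2790 kN.
From C = T: a = T/(0.85 f'_c b) = 2790000/(0.85 × 52.9 × 515) = 120.48 mm.
M_n = T(d − a/2) = 2790 kN × (710 − 60.24) mm = 1812.83 kN·m.

M_n ≈ 1810 kN·m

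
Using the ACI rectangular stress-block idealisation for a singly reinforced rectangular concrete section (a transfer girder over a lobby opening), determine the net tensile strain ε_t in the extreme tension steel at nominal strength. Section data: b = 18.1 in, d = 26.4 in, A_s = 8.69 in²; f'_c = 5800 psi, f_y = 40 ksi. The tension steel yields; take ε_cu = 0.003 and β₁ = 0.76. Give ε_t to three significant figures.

a = A_s f_y/(0.85 f'_c b) = 3.895 in.
β₁ = 0.76, so c = a/β₁ = 3.895/0.76 = 5.125 in.
From the linear strain diagram with ε_cu = 0.003: ε_t = 0.003 (d − c)/c = 0.003 × (26.4 − 5.125)/5.125 = 0.0125.
Since ε_t ≥ 0.005, the section is tension-controlled.

ε_t ≈ 0.0125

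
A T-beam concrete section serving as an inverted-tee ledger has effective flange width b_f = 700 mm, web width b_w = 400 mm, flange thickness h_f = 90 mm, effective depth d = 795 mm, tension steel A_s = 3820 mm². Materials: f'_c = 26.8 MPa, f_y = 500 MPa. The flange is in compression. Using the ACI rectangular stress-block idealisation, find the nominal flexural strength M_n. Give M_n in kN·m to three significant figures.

M_n ≈ 1400 kN·m

Tension: T = A_s f_y = 3820 × 500 = 1910000 N.
Try a within the flange: a = T/(0.85 f'_c b_f) = 1910000/(0.85 × 26.8 × 700) = 119.78 mm.
a = 119.78 > h_f = 90 mm: the block extends into the web. Split into flange-overhang and web parts.
C_f = 0.85 f'_c (b_f − b_w) h_f = 0.85 × 26.8 × (700 − 400) × 90 = 615060 N.
Remaining web compression depth: a_w = (T − C_f)/(0.85 f'_c b_w) = (1910000 − 615060)/(0.85 × 26.8 × 400) = 142.11 mm.
M_n = C_f(d − h_f/2) + (T − C_f)(d − a_w/2) = 615060 × (795 − 45) + 1294940 × (795 − 71.055) = 461.30 + 937.47 = 1398.77 × 10⁶ N·mm.
M_n = 1398.77 kN·m.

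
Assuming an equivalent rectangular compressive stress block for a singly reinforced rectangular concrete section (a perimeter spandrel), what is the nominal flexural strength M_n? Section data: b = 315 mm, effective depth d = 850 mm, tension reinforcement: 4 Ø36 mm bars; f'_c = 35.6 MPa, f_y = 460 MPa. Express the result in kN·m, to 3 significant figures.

A_s = 4 × 1018 = 4072 mm².
T = A_s f_y = 4072 × 460 = 1873120 N = 1873.12 kN.
From C = T: a = T/(0.85 f'_c b) = 1873120/(0.85 × 35.6 × 315) = 196.51 mm.
M_n = T(d − a/2) = 1873.12 kN × (850 − 98.255) mm = 1408.11 kN·m.

M_n ≈ 1410 kN·m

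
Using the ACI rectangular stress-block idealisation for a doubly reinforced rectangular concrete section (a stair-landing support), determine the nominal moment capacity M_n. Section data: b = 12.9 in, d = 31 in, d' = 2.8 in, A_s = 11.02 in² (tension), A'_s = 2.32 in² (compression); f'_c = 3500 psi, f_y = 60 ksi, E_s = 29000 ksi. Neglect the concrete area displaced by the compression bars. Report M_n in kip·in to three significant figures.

M_n ≈ 16600 kip·in

Assume both steels yield.
a = (A_s − A'_s) f_y/(0.85 f'_c b) = (11.02 − 2.32) × 60/(0.85 × 3.5 × 12.9) = 13.602 in.
c = a/β₁ = 13.602/0.85 = 16.002 in; ε'_s = 0.003(c − d')/c = 0.0025 ≥ ε_y = 0.0021, so the compression steel yields.
M_n = (A_s − A'_s) f_y (d − a/2) + A'_s f_y (d − d') = 522 × (31 − 6.801) + 139.2 × (31 − 2.8) = 12631.9 + 3925.4 = 16557.3 kip·in.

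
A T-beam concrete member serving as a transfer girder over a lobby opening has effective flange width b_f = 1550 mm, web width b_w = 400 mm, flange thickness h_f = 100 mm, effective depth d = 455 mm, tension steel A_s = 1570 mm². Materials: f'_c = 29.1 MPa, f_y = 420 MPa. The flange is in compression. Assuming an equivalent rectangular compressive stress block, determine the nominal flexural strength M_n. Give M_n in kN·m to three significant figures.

M_n ≈ 294 kN·m

Tension: T = A_s f_y = 1570 × 420 = 659400 N.
Try a within the flange: a = T/(0.85 f'_c b_f) = 659400/(0.85 × 29.1 × 1550) = 17.20 mm.
Since a = 17.20 ≤ h_f = 100 mm, the stress block lies entirely in the flange; analyse as a rectangular beam of width b_f.
M_n = T(d − a/2) = 659400 × (455 − 8.6) = 294.36 × 10⁶ N·mm.
M_n = 294.36 kN·m.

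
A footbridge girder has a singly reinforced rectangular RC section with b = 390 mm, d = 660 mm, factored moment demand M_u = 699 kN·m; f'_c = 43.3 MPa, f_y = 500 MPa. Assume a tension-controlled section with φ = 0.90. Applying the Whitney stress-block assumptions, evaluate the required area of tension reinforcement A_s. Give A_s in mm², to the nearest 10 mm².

M_n = M_u/φ = 699/0.90 = 776.667 kN·m.
With M_n = 0.85 f'_c a b (d − a/2), solve the quadratic for a:
a = d − √(d² − 2M_n/(0.85 f'_c b)) = 660 − √(660² − 2 × 776.667×10⁶/(0.85 × 43.3 × 390)) = 87.83 mm.
A_s = 0.85 f'_c a b / f_y = 0.85 × 43.3 × 87.83 × 390 / 500 = 2521.4 mm².

A_s ≈ 2520 mm²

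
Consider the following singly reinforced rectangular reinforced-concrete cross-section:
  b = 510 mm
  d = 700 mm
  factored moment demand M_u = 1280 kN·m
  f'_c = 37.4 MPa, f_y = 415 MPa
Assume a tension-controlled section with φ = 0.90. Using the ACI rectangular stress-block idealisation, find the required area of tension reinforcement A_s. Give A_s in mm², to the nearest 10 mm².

A_s ≈ 5440 mm²

M_n = M_u/φ = 1280/0.90 = 1422.22 kN·m.
With M_n = 0.85 f'_c a b (d − a/2), solve the quadratic for a:
a = d − √(d² − 2M_n/(0.85 f'_c b)) = 700 − √(700² − 2 × 1422.22×10⁶/(0.85 × 37.4 × 510)) = 139.15 mm.
A_s = 0.85 f'_c a b / f_y = 0.85 × 37.4 × 139.15 × 510 / 415 = 5436.2 mm².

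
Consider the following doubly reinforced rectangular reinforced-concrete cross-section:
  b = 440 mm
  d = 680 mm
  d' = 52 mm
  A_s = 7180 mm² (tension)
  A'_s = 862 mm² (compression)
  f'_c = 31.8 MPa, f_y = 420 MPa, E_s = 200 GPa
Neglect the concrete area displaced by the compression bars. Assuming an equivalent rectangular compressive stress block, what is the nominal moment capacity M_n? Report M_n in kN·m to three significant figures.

M_n ≈ 1740 kN·m

Assume both tension and compression steel yield.
Net tension couple steel: A_s − A'_s = 6318 mm².
a = (A_s − A'_s) f_y / (0.85 f'_c b) = 2653560/(0.85 × 31.8 × 440) = 223.12 mm.
c = a/β₁ = 223.12/0.823 = 271.11 mm; ε'_s = 0.003(c − d')/c = 0.0024 ≥ f_y/E_s = 0.0021, so compression steel does yield.
M_n = (A_s − A'_s) f_y (d − a/2) + A'_s f_y (d − d') = [2653560 × (680 − 111.56) + 362040 × (680 − 52)] × 10⁻⁶ = 1508.39 + 227.36 = 1735.75 kN·m.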